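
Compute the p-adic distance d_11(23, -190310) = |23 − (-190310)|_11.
d_11(23, -190310) = 1/14641

Step 1 — x − y = 23 − (-190310) = 190333. Step 2 — v_11(190333) = 4 (factor: 190333 = (11^4 · 13); the sign does not affect v_p). Step 3 — |x − y|_11 = 11^{-4} = 1/14641.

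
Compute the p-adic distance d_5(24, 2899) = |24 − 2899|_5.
d_5(24, 2899) = 1/125

Step 1 — x − y = 24 − 2899 = -2875. Step 2 — v_5(-2875) = 3 (factor: -2875 = −(5^3 · 23); the sign does not affect v_p). Step 3 — |x − y|_5 = 5^{-3} = 1/125.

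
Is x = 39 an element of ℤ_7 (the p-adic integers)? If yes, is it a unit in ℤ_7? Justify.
x ∈ ℤ_7^× (unit); v_7(x) = 0

ℤ_7 = {x ∈ ℚ_7 : v_7(x) ≥ 0} and ℤ_7^× = {x ∈ ℤ_7 : v_7(x) = 0}. Here v_7(39) = v_7(num) − v_7(den) = 0; compare against these criteria.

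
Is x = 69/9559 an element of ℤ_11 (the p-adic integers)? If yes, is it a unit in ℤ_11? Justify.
x ∉ ℤ_11 (v_11(x) = -2 < 0)

ℤ_11 = {x ∈ ℚ_11 : v_11(x) ≥ 0} and ℤ_11^× = {x ∈ ℤ_11 : v_11(x) = 0}. Here v_11(69/9559) = v_11(num) − v_11(den) = -2; compare against these criteria.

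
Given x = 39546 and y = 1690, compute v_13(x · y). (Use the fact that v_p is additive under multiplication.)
v_13(66832740) = 5

v_p(x) = 3 (factor: 39546 = 13^3 · 18); v_p(y) = 2 (factor: 1690 = 13^2 · 10). Additivity: v_p(xy) = v_p(x) + v_p(y) = 3 + 2 = 5. (Direct check: xy = 66832740 = 13^5 · (180).)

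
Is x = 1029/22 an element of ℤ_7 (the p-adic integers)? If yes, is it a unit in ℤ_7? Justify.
x ∈ ℤ_7 but not a unit; v_7(x) = 3 > 0

ℤ_7 = {x ∈ ℚ_7 : v_7(x) ≥ 0} and ℤ_7^× = {x ∈ ℤ_7 : v_7(x) = 0}. Here v_7(1029/22) = v_7(num) − v_7(den) = 3; compare against these criteria.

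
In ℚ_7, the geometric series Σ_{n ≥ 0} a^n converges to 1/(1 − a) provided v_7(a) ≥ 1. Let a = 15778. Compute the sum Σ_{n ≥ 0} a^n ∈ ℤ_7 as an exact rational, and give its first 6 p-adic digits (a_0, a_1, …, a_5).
Σ a^n = 1/(1 − a) = -1/15777;  first 6 digits = (1, 0, 0, 4, 6, 0)

v_7(a) = 3 ≥ 1, so the series converges in ℤ_7 to 1/(1 − a) = 1/(1 − 15778) = -1/15777. Expand this rational in ℤ_7: compute digits iteratively via d_i = x_i mod 7, x_{i+1} = (x_i − d_i)/7. The first 6 digits are (1, 0, 0, 4, 6, 0).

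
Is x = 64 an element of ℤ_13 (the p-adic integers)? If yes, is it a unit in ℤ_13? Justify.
x ∈ ℤ_13^× (unit); v_13(x) = 0

ℤ_13 = {x ∈ ℚ_13 : v_13(x) ≥ 0} and ℤ_13^× = {x ∈ ℤ_13 : v_13(x) = 0}. Here v_13(64) = v_13(num) − v_13(den) = 0; compare against these criteria.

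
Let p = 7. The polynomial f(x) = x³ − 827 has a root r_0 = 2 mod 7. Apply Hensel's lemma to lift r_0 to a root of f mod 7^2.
r_1 = 9 (mod 49)

Hensel: r_{i+1} = r_i − f(r_i)/f′(r_i) mod 7^{i+2}, where f′(x) = 3x². Iterate:
  r_0 = 2 (mod 7)
  r_1 = 9 (mod 49)
Final: r = 9 with f(r) ≡ 0 mod 7^2.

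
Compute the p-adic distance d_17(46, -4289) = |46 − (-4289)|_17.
d_17(46, -4289) = 1/289

Step 1 — x − y = 46 − (-4289) = 4335. Step 2 — v_17(4335) = 2 (factor: 4335 = (17^2 · 15); the sign does not affect v_p). Step 3 — |x − y|_17 = 17^{-2} = 1/289.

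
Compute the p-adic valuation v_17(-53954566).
v_17(-53954566) = 5

v_17(n) is the largest exponent k such that 17^k divides n. Factor out: -53954566 = -17^5 · 38. (Sign doesn't affect v_p.) So v_17(-53954566) = 5.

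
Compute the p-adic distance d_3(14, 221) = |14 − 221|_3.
d_3(14, 221) = 1/9

Step 1 — x − y = 14 − 221 = -207. Step 2 — v_3(-207) = 2 (factor: -207 = −(3^2 · 23); the sign does not affect v_p). Step 3 — |x − y|_3 = 3^{-2} = 1/9.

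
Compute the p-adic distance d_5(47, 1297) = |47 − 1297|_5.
d_5(47, 1297) = 1/625

Step 1 — x − y = 47 − 1297 = -1250. Step 2 — v_5(-1250) = 4 (factor: -1250 = −(5^4 · 2); the sign does not affect v_p). Step 3 — |x − y|_5 = 5^{-4} = 1/625.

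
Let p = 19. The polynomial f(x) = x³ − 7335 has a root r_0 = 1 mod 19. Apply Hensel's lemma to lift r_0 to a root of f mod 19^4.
r_3 = 126750 (mod 130321)

Hensel: r_{i+1} = r_i − f(r_i)/f′(r_i) mod 19^{i+2}, where f′(x) = 3x². Iterate:
  r_0 = 1 (mod 19)
  r_1 = 39 (mod 361)
  r_2 = 3288 (mod 6859)
  r_3 = 126750 (mod 130321)
Final: r = 126750 with f(r) ≡ 0 mod 19^4.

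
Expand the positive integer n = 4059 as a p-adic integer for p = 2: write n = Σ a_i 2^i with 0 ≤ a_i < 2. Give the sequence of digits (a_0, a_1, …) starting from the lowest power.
(a_0, a_1, …) = (1, 1, 0, 1, 1, 0, 1, 1, 1, 1, 1, 1)

Repeated division by 2 gives the digits low-to-high: 4059 = 1 + 1·2^1 + 1·2^3 + 1·2^4 + 1·2^6 + 1·2^7 + 1·2^8 + 1·2^9 + 1·2^10 + 1·2^11. Digit sequence: (1, 1, 0, 1, 1, 0, 1, 1, 1, 1, 1, 1).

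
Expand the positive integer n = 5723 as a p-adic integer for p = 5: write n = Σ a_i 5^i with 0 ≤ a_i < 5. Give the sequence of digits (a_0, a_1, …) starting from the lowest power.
(a_0, a_1, …) = (3, 4, 3, 0, 4, 1)

Repeated division by 5 gives the digits low-to-high: 5723 = 3 + 4·5^1 + 3·5^2 + 4·5^4 + 1·5^5. Digit sequence: (3, 4, 3, 0, 4, 1).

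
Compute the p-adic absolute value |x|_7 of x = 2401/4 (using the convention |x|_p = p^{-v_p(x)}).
|2401/4|_7 = 1/2401

Step 1 — compute v_7(x) by factoring powers of 7 out of the numerator and denominator: v_7(2401/4) = 4. Step 2 — apply |x|_p = p^{-v_p(x)} = 7^{-4} = 1/2401.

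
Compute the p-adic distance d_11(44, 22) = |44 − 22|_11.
d_11(44, 22) = 1/11

Step 1 — x − y = 44 − 22 = 22. Step 2 — v_11(22) = 1 (factor: 22 = (11^1 · 2); the sign does not affect v_p). Step 3 — |x − y|_11 = 11^{-1} = 1/11.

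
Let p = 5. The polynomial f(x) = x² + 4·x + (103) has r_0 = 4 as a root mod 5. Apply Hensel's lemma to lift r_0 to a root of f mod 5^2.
r_1 = 24 (mod 25)

Hensel: r_{i+1} = r_i − f(r_i)·(f′(r_i))^{-1} mod 5^{i+2}, f′(x) = 2x + 4. Iterate:
  r_0 = 4 (mod 5)
  r_1 = 24 (mod 25)
Final: r = 24 satisfies f(r) ≡ 0 mod 5^2.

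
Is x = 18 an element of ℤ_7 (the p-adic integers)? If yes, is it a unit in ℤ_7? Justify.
x ∈ ℤ_7^× (unit); v_7(x) = 0

ℤ_7 = {x ∈ ℚ_7 : v_7(x) ≥ 0} and ℤ_7^× = {x ∈ ℤ_7 : v_7(x) = 0}. Here v_7(18) = v_7(num) − v_7(den) = 0; compare against these criteria.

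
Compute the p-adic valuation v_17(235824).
v_17(235824) = 3

v_17(n) is the largest exponent k such that 17^k divides n. Factor out: 235824 = 17^3 · 48. (Sign doesn't affect v_p.) So v_17(235824) = 3.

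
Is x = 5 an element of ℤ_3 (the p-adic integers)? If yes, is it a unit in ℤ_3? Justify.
x ∈ ℤ_3^× (unit); v_3(x) = 0

ℤ_3 = {x ∈ ℚ_3 : v_3(x) ≥ 0} and ℤ_3^× = {x ∈ ℤ_3 : v_3(x) = 0}. Here v_3(5) = v_3(num) − v_3(den) = 0; compare against these criteria.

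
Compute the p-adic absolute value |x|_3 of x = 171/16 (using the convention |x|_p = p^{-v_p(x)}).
|171/16|_3 = 1/9

Step 1 — compute v_3(x) by factoring powers of 3 out of the numerator and denominator: v_3(171/16) = 2. Step 2 — apply |x|_p = p^{-v_p(x)} = 3^{-2} = 1/9.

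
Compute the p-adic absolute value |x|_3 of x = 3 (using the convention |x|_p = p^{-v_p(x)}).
|3|_3 = 1/3

Step 1 — compute v_3(x) by factoring powers of 3 out of the numerator and denominator: v_3(3) = 1. Step 2 — apply |x|_p = p^{-v_p(x)} = 3^{-1} = 1/3.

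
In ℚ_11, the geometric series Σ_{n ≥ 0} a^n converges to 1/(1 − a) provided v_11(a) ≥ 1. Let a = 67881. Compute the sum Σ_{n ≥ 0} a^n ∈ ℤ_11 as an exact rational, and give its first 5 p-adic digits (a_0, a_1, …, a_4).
Σ a^n = 1/(1 − a) = -1/67880;  first 5 digits = (1, 0, 0, 7, 4)

v_11(a) = 3 ≥ 1, so the series converges in ℤ_11 to 1/(1 − a) = 1/(1 − 67881) = -1/67880. Expand this rational in ℤ_11: compute digits iteratively via d_i = x_i mod 11, x_{i+1} = (x_i − d_i)/11. The first 5 digits are (1, 0, 0, 7, 4).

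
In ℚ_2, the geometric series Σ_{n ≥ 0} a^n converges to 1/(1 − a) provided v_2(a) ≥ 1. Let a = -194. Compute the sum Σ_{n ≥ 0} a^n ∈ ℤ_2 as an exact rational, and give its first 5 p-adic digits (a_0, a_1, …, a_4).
Σ a^n = 1/(1 − a) = 1/195;  first 5 digits = (1, 1, 0, 1, 0)

v_2(a) = 1 ≥ 1, so the series converges in ℤ_2 to 1/(1 − a) = 1/(1 − (-194)) = 1/195. Expand this rational in ℤ_2: compute digits iteratively via d_i = x_i mod 2, x_{i+1} = (x_i − d_i)/2. The first 5 digits are (1, 1, 0, 1, 0).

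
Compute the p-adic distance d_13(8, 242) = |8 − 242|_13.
d_13(8, 242) = 1/13

Step 1 — x − y = 8 − 242 = -234. Step 2 — v_13(-234) = 1 (factor: -234 = −(13^1 · 18); the sign does not affect v_p). Step 3 — |x − y|_13 = 13^{-1} = 1/13.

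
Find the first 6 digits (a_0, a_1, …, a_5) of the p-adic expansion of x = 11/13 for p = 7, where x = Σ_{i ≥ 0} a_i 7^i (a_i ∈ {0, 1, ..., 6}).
(a_0, …, a_5) = (3, 4, 1, 3, 6, 5)

v_7(11/13) = 0 (numerator and denominator both coprime to 7), so x ∈ ℤ_7^×. Compute digits iteratively via a_i = x_i mod 7, x_{i+1} = (x_i − a_i)/7, with x_0 = x:
  x_0 = 11/13;  a_0 = 3;  x_1 = (x_0 − 3)/7 = -4/13
  x_1 = -4/13;  a_1 = 4;  x_2 = (x_1 − 4)/7 = -8/13
  x_2 = -8/13;  a_2 = 1;  x_3 = (x_2 − 1)/7 = -3/13
  x_3 = -3/13;  a_3 = 3;  x_4 = (x_3 − 3)/7 = -6/13
  x_4 = -6/13;  a_4 = 6;  x_5 = (x_4 − 6)/7 = -12/13
  x_5 = -12/13;  a_5 = 5;  x_6 = (x_5 − 5)/7 = -11/13
Digits: (3, 4, 1, 3, 6, 5).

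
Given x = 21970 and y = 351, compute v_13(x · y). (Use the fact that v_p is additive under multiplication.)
v_13(7711470) = 4

v_p(x) = 3 (factor: 21970 = 13^3 · 10); v_p(y) = 1 (factor: 351 = 13^1 · 27). Additivity: v_p(xy) = v_p(x) + v_p(y) = 3 + 1 = 4. (Direct check: xy = 7711470 = 13^4 · (270).)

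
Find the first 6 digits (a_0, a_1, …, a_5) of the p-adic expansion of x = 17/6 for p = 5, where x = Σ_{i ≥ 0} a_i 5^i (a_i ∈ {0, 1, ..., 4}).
(a_0, …, a_5) = (2, 1, 4, 0, 4, 0)

v_5(17/6) = 0 (numerator and denominator both coprime to 5), so x ∈ ℤ_5^×. Compute digits iteratively via a_i = x_i mod 5, x_{i+1} = (x_i − a_i)/5, with x_0 = x:
  x_0 = 17/6;  a_0 = 2;  x_1 = (x_0 − 2)/5 = 1/6
  x_1 = 1/6;  a_1 = 1;  x_2 = (x_1 − 1)/5 = -1/6
  x_2 = -1/6;  a_2 = 4;  x_3 = (x_2 − 4)/5 = -5/6
  x_3 = -5/6;  a_3 = 0;  x_4 = (x_3 − 0)/5 = -1/6
  x_4 = -1/6;  a_4 = 4;  x_5 = (x_4 − 4)/5 = -5/6
  x_5 = -5/6;  a_5 = 0;  x_6 = (x_5 − 0)/5 = -1/6
Digits: (2, 1, 4, 0, 4, 0).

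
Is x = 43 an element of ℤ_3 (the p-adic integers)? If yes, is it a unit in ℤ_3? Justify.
x ∈ ℤ_3^× (unit); v_3(x) = 0

ℤ_3 = {x ∈ ℚ_3 : v_3(x) ≥ 0} and ℤ_3^× = {x ∈ ℤ_3 : v_3(x) = 0}. Here v_3(43) = v_3(num) − v_3(den) = 0; compare against these criteria.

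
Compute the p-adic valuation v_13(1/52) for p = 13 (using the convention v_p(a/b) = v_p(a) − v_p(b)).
v_13(1/52) = -1

Factor powers of 13 from the numerator and denominator of the reduced fraction: 1 = 13^0 · 1 and 52 = 13^1 · 4. Apply v_p(a/b) = v_p(a) − v_p(b): v_13(1/52) = 0 − 1 = -1.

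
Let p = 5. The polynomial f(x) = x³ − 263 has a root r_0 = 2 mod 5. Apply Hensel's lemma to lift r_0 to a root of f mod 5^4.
r_3 = 442 (mod 625)

Hensel: r_{i+1} = r_i − f(r_i)/f′(r_i) mod 5^{i+2}, where f′(x) = 3x². Iterate:
  r_0 = 2 (mod 5)
  r_1 = 17 (mod 25)
  r_2 = 67 (mod 125)
  r_3 = 442 (mod 625)
Final: r = 442 with f(r) ≡ 0 mod 5^4.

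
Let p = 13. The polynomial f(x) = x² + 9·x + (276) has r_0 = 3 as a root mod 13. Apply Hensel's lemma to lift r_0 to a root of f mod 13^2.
r_1 = 16 (mod 169)

Hensel: r_{i+1} = r_i − f(r_i)·(f′(r_i))^{-1} mod 13^{i+2}, f′(x) = 2x + 9. Iterate:
  r_0 = 3 (mod 13)
  r_1 = 16 (mod 169)
Final: r = 16 satisfies f(r) ≡ 0 mod 13^2.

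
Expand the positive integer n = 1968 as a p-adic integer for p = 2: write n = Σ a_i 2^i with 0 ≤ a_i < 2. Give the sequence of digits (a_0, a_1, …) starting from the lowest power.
(a_0, a_1, …) = (0, 0, 0, 0, 1, 1, 0, 1, 1, 1, 1)

Repeated division by 2 gives the digits low-to-high: 1968 = 1·2^4 + 1·2^5 + 1·2^7 + 1·2^8 + 1·2^9 + 1·2^10. Digit sequence: (0, 0, 0, 0, 1, 1, 0, 1, 1, 1, 1).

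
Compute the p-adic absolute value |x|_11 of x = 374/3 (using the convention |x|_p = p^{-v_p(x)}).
|374/3|_11 = 1/11

Step 1 — compute v_11(x) by factoring powers of 11 out of the numerator and denominator: v_11(374/3) = 1. Step 2 — apply |x|_p = p^{-v_p(x)} = 11^{-1} = 1/11.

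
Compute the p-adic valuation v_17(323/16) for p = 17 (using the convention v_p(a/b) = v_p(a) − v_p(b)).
v_17(323/16) = 1

Factor powers of 17 from the numerator and denominator of the reduced fraction: 323 = 17^1 · 19 and 16 = 17^0 · 16. Apply v_p(a/b) = v_p(a) − v_p(b): v_17(323/16) = 1 − 0 = 1.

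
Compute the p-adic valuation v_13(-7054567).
v_13(-7054567) = 5

v_13(n) is the largest exponent k such that 13^k divides n. Factor out: -7054567 = -13^5 · 19. (Sign doesn't affect v_p.) So v_13(-7054567) = 5.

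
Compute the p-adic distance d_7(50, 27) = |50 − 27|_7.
d_7(50, 27) = 1

Step 1 — x − y = 50 − 27 = 23. Step 2 — v_7(23) = 0 (factor: 23 = (7^0 · 23); the sign does not affect v_p). Step 3 — |x − y|_7 = 7^{0} = 1.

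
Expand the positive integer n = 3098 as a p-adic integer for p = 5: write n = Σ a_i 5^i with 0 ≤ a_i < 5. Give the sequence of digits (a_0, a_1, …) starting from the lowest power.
(a_0, a_1, …) = (3, 4, 3, 4, 4)

Repeated division by 5 gives the digits low-to-high: 3098 = 3 + 4·5^1 + 3·5^2 + 4·5^3 + 4·5^4. Digit sequence: (3, 4, 3, 4, 4).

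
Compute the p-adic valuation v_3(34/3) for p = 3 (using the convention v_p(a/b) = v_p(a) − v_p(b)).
v_3(34/3) = -1

Factor powers of 3 from the numerator and denominator of the reduced fraction: 34 = 3^0 · 34 and 3 = 3^1 · 1. Apply v_p(a/b) = v_p(a) − v_p(b): v_3(34/3) = 0 − 1 = -1.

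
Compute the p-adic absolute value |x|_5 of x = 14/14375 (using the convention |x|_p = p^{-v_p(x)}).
|14/14375|_5 = 625

Step 1 — compute v_5(x) by factoring powers of 5 out of the numerator and denominator: v_5(14/14375) = -4. Step 2 — apply |x|_p = p^{-v_p(x)} = 5^{4} = 625.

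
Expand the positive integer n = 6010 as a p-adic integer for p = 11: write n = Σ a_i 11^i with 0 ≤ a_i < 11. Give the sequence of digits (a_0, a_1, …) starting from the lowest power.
(a_0, a_1, …) = (4, 7, 5, 4)

Repeated division by 11 gives the digits low-to-high: 6010 = 4 + 7·11^1 + 5·11^2 + 4·11^3. Digit sequence: (4, 7, 5, 4).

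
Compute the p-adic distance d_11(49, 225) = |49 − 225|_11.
d_11(49, 225) = 1/11

Step 1 — x − y = 49 − 225 = -176. Step 2 — v_11(-176) = 1 (factor: -176 = −(11^1 · 16); the sign does not affect v_p). Step 3 — |x − y|_11 = 11^{-1} = 1/11.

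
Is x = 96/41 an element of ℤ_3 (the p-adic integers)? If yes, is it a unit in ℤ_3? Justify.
x ∈ ℤ_3 but not a unit; v_3(x) = 1 > 0

ℤ_3 = {x ∈ ℚ_3 : v_3(x) ≥ 0} and ℤ_3^× = {x ∈ ℤ_3 : v_3(x) = 0}. Here v_3(96/41) = v_3(num) − v_3(den) = 1; compare against these criteria.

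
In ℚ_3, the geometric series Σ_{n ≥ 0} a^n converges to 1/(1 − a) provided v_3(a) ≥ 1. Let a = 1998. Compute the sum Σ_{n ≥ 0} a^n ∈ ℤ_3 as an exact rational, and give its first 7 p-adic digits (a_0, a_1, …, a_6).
Σ a^n = 1/(1 − a) = -1/1997;  first 7 digits = (1, 0, 0, 2, 0, 2, 0)

v_3(a) = 3 ≥ 1, so the series converges in ℤ_3 to 1/(1 − a) = 1/(1 − 1998) = -1/1997. Expand this rational in ℤ_3: compute digits iteratively via d_i = x_i mod 3, x_{i+1} = (x_i − d_i)/3. The first 7 digits are (1, 0, 0, 2, 0, 2, 0).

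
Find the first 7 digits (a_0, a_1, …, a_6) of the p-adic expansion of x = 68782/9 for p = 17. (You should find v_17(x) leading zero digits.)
(a_0, …, a_6) = (0, 0, 0, 11, 7, 9, 7)

v_17(68782/9) = 3, so a_0 = ... = a_2 = 0. Factor out: x = 17^3 · u with u = 14/9 a unit in ℤ_17. Expand u iteratively via a_{v+i} = u_i mod 17, u_{i+1} = (u_i − a_{v+i})/17:
  u_0 = 14/9;  a_3 = 11;  u_1 = (u_0 − 11)/17 = -5/9
  u_1 = -5/9;  a_4 = 7;  u_2 = (u_1 − 7)/17 = -4/9
  u_2 = -4/9;  a_5 = 9;  u_3 = (u_2 − 9)/17 = -5/9
  u_3 = -5/9;  a_6 = 7;  u_4 = (u_3 − 7)/17 = -4/9
Digits: (0, 0, 0, 11, 7, 9, 7).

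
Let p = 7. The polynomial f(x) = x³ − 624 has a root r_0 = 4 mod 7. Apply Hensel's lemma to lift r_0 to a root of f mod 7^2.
r_1 = 32 (mod 49)

Hensel: r_{i+1} = r_i − f(r_i)/f′(r_i) mod 7^{i+2}, where f′(x) = 3x². Iterate:
  r_0 = 4 (mod 7)
  r_1 = 32 (mod 49)
Final: r = 32 with f(r) ≡ 0 mod 7^2.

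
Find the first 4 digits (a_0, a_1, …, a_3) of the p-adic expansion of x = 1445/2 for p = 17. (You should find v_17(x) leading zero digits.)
(a_0, …, a_3) = (0, 0, 11, 8)

v_17(1445/2) = 2, so a_0 = ... = a_1 = 0. Factor out: x = 17^2 · u with u = 5/2 a unit in ℤ_17. Expand u iteratively via a_{v+i} = u_i mod 17, u_{i+1} = (u_i − a_{v+i})/17:
  u_0 = 5/2;  a_2 = 11;  u_1 = (u_0 − 11)/17 = -1/2
  u_1 = -1/2;  a_3 = 8;  u_2 = (u_1 − 8)/17 = -1/2
Digits: (0, 0, 11, 8).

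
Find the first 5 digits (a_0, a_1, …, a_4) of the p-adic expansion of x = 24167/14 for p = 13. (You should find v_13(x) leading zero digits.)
(a_0, …, a_4) = (0, 0, 0, 11, 2)

v_13(24167/14) = 3, so a_0 = ... = a_2 = 0. Factor out: x = 13^3 · u with u = 11/14 a unit in ℤ_13. Expand u iteratively via a_{v+i} = u_i mod 13, u_{i+1} = (u_i − a_{v+i})/13:
  u_0 = 11/14;  a_3 = 11;  u_1 = (u_0 − 11)/13 = -11/14
  u_1 = -11/14;  a_4 = 2;  u_2 = (u_1 − 2)/13 = -3/14
Digits: (0, 0, 0, 11, 2).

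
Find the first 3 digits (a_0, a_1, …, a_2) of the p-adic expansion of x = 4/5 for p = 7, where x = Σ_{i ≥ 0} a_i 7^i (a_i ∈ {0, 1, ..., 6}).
(a_0, …, a_2) = (5, 5, 2)

v_7(4/5) = 0 (numerator and denominator both coprime to 7), so x ∈ ℤ_7^×. Compute digits iteratively via a_i = x_i mod 7, x_{i+1} = (x_i − a_i)/7, with x_0 = x:
  x_0 = 4/5;  a_0 = 5;  x_1 = (x_0 − 5)/7 = -3/5
  x_1 = -3/5;  a_1 = 5;  x_2 = (x_1 − 5)/7 = -4/5
  x_2 = -4/5;  a_2 = 2;  x_3 = (x_2 − 2)/7 = -2/5
Digits: (5, 5, 2).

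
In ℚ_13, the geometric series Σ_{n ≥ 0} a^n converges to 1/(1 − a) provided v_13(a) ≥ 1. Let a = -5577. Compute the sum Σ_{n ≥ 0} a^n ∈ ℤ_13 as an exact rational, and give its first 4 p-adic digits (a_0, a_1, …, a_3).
Σ a^n = 1/(1 − a) = 1/5578;  first 4 digits = (1, 0, 6, 10)

v_13(a) = 2 ≥ 1, so the series converges in ℤ_13 to 1/(1 − a) = 1/(1 − (-5577)) = 1/5578. Expand this rational in ℤ_13: compute digits iteratively via d_i = x_i mod 13, x_{i+1} = (x_i − d_i)/13. The first 4 digits are (1, 0, 6, 10).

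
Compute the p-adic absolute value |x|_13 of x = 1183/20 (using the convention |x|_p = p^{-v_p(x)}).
|1183/20|_13 = 1/169

Step 1 — compute v_13(x) by factoring powers of 13 out of the numerator and denominator: v_13(1183/20) = 2. Step 2 — apply |x|_p = p^{-v_p(x)} = 13^{-2} = 1/169.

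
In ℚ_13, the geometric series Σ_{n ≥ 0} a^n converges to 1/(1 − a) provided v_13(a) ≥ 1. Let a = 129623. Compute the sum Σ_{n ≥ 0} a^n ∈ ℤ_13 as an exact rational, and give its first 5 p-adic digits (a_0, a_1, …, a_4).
Σ a^n = 1/(1 − a) = -1/129622;  first 5 digits = (1, 0, 0, 7, 4)

v_13(a) = 3 ≥ 1, so the series converges in ℤ_13 to 1/(1 − a) = 1/(1 − 129623) = -1/129622. Expand this rational in ℤ_13: compute digits iteratively via d_i = x_i mod 13, x_{i+1} = (x_i − d_i)/13. The first 5 digits are (1, 0, 0, 7, 4).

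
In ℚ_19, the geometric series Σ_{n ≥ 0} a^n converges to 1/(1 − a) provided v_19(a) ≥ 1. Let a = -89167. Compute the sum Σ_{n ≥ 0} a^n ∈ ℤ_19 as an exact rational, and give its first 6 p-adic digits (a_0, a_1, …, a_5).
Σ a^n = 1/(1 − a) = 1/89168;  first 6 digits = (1, 0, 0, 6, 18, 18)

v_19(a) = 3 ≥ 1, so the series converges in ℤ_19 to 1/(1 − a) = 1/(1 − (-89167)) = 1/89168. Expand this rational in ℤ_19: compute digits iteratively via d_i = x_i mod 19, x_{i+1} = (x_i − d_i)/19. The first 6 digits are (1, 0, 0, 6, 18, 18).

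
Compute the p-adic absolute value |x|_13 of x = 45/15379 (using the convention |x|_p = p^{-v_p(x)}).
|45/15379|_13 = 2197

Step 1 — compute v_13(x) by factoring powers of 13 out of the numerator and denominator: v_13(45/15379) = -3. Step 2 — apply |x|_p = p^{-v_p(x)} = 13^{3} = 2197.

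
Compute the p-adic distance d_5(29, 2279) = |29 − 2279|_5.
d_5(29, 2279) = 1/125

Step 1 — x − y = 29 − 2279 = -2250. Step 2 — v_5(-2250) = 3 (factor: -2250 = −(5^3 · 18); the sign does not affect v_p). Step 3 — |x − y|_5 = 5^{-3} = 1/125.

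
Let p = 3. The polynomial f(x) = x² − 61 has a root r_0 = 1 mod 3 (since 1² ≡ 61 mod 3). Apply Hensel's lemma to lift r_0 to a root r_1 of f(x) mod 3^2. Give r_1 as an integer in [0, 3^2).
r_1 = 4 (mod 9)

Hensel's recurrence: r_{i+1} = r_i − f(r_i)·(f′(r_i))^{-1} mod 3^{i+2}, with f′(x) = 2x. Iterate:
  r_0 = 1 (mod 3)
  r_1 = 4 (mod 9)
Final: r_1 = 4, and one checks f(r_1) ≡ 0 mod 3^2.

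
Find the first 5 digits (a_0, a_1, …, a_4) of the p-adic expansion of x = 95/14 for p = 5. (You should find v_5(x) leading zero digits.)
(a_0, …, a_4) = (0, 1, 4, 1, 0)

v_5(95/14) = 1, so a_0 = ... = a_0 = 0. Factor out: x = 5^1 · u with u = 19/14 a unit in ℤ_5. Expand u iteratively via a_{v+i} = u_i mod 5, u_{i+1} = (u_i − a_{v+i})/5:
  u_0 = 19/14;  a_1 = 1;  u_1 = (u_0 − 1)/5 = 1/14
  u_1 = 1/14;  a_2 = 4;  u_2 = (u_1 − 4)/5 = -11/14
  u_2 = -11/14;  a_3 = 1;  u_3 = (u_2 − 1)/5 = -5/14
  u_3 = -5/14;  a_4 = 0;  u_4 = (u_3 − 0)/5 = -1/14
Digits: (0, 1, 4, 1, 0).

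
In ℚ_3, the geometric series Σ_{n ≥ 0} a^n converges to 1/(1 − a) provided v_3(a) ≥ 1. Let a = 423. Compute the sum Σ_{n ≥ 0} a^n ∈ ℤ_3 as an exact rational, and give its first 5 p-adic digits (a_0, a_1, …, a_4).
Σ a^n = 1/(1 − a) = -1/422;  first 5 digits = (1, 0, 2, 0, 0)

v_3(a) = 2 ≥ 1, so the series converges in ℤ_3 to 1/(1 − a) = 1/(1 − 423) = -1/422. Expand this rational in ℤ_3: compute digits iteratively via d_i = x_i mod 3, x_{i+1} = (x_i − d_i)/3. The first 5 digits are (1, 0, 2, 0, 0).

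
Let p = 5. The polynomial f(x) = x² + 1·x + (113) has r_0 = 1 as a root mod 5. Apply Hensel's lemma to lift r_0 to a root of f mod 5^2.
r_1 = 21 (mod 25)

Hensel: r_{i+1} = r_i − f(r_i)·(f′(r_i))^{-1} mod 5^{i+2}, f′(x) = 2x + 1. Iterate:
  r_0 = 1 (mod 5)
  r_1 = 21 (mod 25)
Final: r = 21 satisfies f(r) ≡ 0 mod 5^2.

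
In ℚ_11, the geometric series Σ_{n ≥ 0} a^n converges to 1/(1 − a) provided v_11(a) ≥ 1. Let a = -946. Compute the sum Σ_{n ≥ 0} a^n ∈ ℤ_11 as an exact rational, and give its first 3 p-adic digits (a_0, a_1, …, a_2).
Σ a^n = 1/(1 − a) = 1/947;  first 3 digits = (1, 2, 7)

v_11(a) = 1 ≥ 1, so the series converges in ℤ_11 to 1/(1 − a) = 1/(1 − (-946)) = 1/947. Expand this rational in ℤ_11: compute digits iteratively via d_i = x_i mod 11, x_{i+1} = (x_i − d_i)/11. The first 3 digits are (1, 2, 7).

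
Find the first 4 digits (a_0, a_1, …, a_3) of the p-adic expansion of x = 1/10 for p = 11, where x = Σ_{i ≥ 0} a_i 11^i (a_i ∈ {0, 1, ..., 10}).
(a_0, …, a_3) = (10, 9, 9, 9)

v_11(1/10) = 0 (numerator and denominator both coprime to 11), so x ∈ ℤ_11^×. Compute digits iteratively via a_i = x_i mod 11, x_{i+1} = (x_i − a_i)/11, with x_0 = x:
  x_0 = 1/10;  a_0 = 10;  x_1 = (x_0 − 10)/11 = -9/10
  x_1 = -9/10;  a_1 = 9;  x_2 = (x_1 − 9)/11 = -9/10
  x_2 = -9/10;  a_2 = 9;  x_3 = (x_2 − 9)/11 = -9/10
  x_3 = -9/10;  a_3 = 9;  x_4 = (x_3 − 9)/11 = -9/10
Digits: (10, 9, 9, 9).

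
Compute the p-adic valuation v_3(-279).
v_3(-279) = 2

v_3(n) is the largest exponent k such that 3^k divides n. Factor out: -279 = -3^2 · 31. (Sign doesn't affect v_p.) So v_3(-279) = 2.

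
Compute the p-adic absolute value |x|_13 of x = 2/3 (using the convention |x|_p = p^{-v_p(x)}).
|2/3|_13 = 1

Step 1 — compute v_13(x) by factoring powers of 13 out of the numerator and denominator: v_13(2/3) = 0. Step 2 — apply |x|_p = p^{-v_p(x)} = 13^{0} = 1.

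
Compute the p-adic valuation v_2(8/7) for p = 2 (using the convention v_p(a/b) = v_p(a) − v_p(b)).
v_2(8/7) = 3

Factor powers of 2 from the numerator and denominator of the reduced fraction: 8 = 2^3 · 1 and 7 = 2^0 · 7. Apply v_p(a/b) = v_p(a) − v_p(b): v_2(8/7) = 3 − 0 = 3.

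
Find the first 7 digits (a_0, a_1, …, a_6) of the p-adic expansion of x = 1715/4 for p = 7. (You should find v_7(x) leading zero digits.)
(a_0, …, a_6) = (0, 0, 0, 3, 5, 1, 5)

v_7(1715/4) = 3, so a_0 = ... = a_2 = 0. Factor out: x = 7^3 · u with u = 5/4 a unit in ℤ_7. Expand u iteratively via a_{v+i} = u_i mod 7, u_{i+1} = (u_i − a_{v+i})/7:
  u_0 = 5/4;  a_3 = 3;  u_1 = (u_0 − 3)/7 = -1/4
  u_1 = -1/4;  a_4 = 5;  u_2 = (u_1 − 5)/7 = -3/4
  u_2 = -3/4;  a_5 = 1;  u_3 = (u_2 − 1)/7 = -1/4
  u_3 = -1/4;  a_6 = 5;  u_4 = (u_3 − 5)/7 = -3/4
Digits: (0, 0, 0, 3, 5, 1, 5).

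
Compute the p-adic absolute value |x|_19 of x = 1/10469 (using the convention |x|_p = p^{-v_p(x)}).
|1/10469|_19 = 361

Step 1 — compute v_19(x) by factoring powers of 19 out of the numerator and denominator: v_19(1/10469) = -2. Step 2 — apply |x|_p = p^{-v_p(x)} = 19^{2} = 361.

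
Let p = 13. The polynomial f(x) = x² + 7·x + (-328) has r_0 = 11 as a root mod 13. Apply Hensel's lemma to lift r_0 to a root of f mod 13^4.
r_3 = 9631 (mod 28561)

Hensel: r_{i+1} = r_i − f(r_i)·(f′(r_i))^{-1} mod 13^{i+2}, f′(x) = 2x + 7. Iterate:
  r_0 = 11 (mod 13)
  r_1 = 167 (mod 169)
  r_2 = 843 (mod 2197)
  r_3 = 9631 (mod 28561)
Final: r = 9631 satisfies f(r) ≡ 0 mod 13^4.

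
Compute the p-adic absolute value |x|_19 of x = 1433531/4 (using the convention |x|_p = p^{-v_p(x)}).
|1433531/4|_19 = 1/130321

Step 1 — compute v_19(x) by factoring powers of 19 out of the numerator and denominator: v_19(1433531/4) = 4. Step 2 — apply |x|_p = p^{-v_p(x)} = 19^{-4} = 1/130321.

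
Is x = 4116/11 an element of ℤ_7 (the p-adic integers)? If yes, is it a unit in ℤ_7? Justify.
x ∈ ℤ_7 but not a unit; v_7(x) = 3 > 0

ℤ_7 = {x ∈ ℚ_7 : v_7(x) ≥ 0} and ℤ_7^× = {x ∈ ℤ_7 : v_7(x) = 0}. Here v_7(4116/11) = v_7(num) − v_7(den) = 3; compare against these criteria.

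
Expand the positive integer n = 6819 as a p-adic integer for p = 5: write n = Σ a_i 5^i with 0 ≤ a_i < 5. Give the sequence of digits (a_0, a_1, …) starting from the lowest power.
(a_0, a_1, …) = (4, 3, 2, 4, 0, 2)

Repeated division by 5 gives the digits low-to-high: 6819 = 4 + 3·5^1 + 2·5^2 + 4·5^3 + 2·5^5. Digit sequence: (4, 3, 2, 4, 0, 2).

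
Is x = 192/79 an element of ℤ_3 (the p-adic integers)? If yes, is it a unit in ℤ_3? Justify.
x ∈ ℤ_3 but not a unit; v_3(x) = 1 > 0

ℤ_3 = {x ∈ ℚ_3 : v_3(x) ≥ 0} and ℤ_3^× = {x ∈ ℤ_3 : v_3(x) = 0}. Here v_3(192/79) = v_3(num) − v_3(den) = 1; compare against these criteria.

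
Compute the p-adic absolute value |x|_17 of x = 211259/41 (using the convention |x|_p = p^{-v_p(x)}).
|211259/41|_17 = 1/4913

Step 1 — compute v_17(x) by factoring powers of 17 out of the numerator and denominator: v_17(211259/41) = 3. Step 2 — apply |x|_p = p^{-v_p(x)} = 17^{-3} = 1/4913.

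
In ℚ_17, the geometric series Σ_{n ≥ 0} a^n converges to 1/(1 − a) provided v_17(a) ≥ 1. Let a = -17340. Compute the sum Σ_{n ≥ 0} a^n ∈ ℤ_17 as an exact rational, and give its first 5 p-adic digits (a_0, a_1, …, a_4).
Σ a^n = 1/(1 − a) = 1/17341;  first 5 digits = (1, 0, 8, 13, 12)

v_17(a) = 2 ≥ 1, so the series converges in ℤ_17 to 1/(1 − a) = 1/(1 − (-17340)) = 1/17341. Expand this rational in ℤ_17: compute digits iteratively via d_i = x_i mod 17, x_{i+1} = (x_i − d_i)/17. The first 5 digits are (1, 0, 8, 13, 12).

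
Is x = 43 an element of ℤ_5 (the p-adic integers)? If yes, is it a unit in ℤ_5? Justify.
x ∈ ℤ_5^× (unit); v_5(x) = 0

ℤ_5 = {x ∈ ℚ_5 : v_5(x) ≥ 0} and ℤ_5^× = {x ∈ ℤ_5 : v_5(x) = 0}. Here v_5(43) = v_5(num) − v_5(den) = 0; compare against these criteria.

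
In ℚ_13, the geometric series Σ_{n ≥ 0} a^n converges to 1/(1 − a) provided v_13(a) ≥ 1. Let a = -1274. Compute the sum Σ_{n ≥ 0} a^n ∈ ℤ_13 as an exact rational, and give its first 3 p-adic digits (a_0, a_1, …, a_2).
Σ a^n = 1/(1 − a) = 1/1275;  first 3 digits = (1, 6, 2)

v_13(a) = 1 ≥ 1, so the series converges in ℤ_13 to 1/(1 − a) = 1/(1 − (-1274)) = 1/1275. Expand this rational in ℤ_13: compute digits iteratively via d_i = x_i mod 13, x_{i+1} = (x_i − d_i)/13. The first 3 digits are (1, 6, 2).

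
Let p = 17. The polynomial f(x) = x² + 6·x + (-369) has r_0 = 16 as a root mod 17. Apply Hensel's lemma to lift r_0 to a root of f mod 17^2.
r_1 = 237 (mod 289)

Hensel: r_{i+1} = r_i − f(r_i)·(f′(r_i))^{-1} mod 17^{i+2}, f′(x) = 2x + 6. Iterate:
  r_0 = 16 (mod 17)
  r_1 = 237 (mod 289)
Final: r = 237 satisfies f(r) ≡ 0 mod 17^2.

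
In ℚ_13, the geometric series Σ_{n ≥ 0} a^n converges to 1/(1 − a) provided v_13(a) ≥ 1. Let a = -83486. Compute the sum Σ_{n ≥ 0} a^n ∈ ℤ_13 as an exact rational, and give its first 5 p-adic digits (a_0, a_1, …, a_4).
Σ a^n = 1/(1 − a) = 1/83487;  first 5 digits = (1, 0, 0, 1, 10)

v_13(a) = 3 ≥ 1, so the series converges in ℤ_13 to 1/(1 − a) = 1/(1 − (-83486)) = 1/83487. Expand this rational in ℤ_13: compute digits iteratively via d_i = x_i mod 13, x_{i+1} = (x_i − d_i)/13. The first 5 digits are (1, 0, 0, 1, 10).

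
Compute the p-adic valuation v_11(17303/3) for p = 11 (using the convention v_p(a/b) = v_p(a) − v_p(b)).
v_11(17303/3) = 3

Factor powers of 11 from the numerator and denominator of the reduced fraction: 17303 = 11^3 · 13 and 3 = 11^0 · 3. Apply v_p(a/b) = v_p(a) − v_p(b): v_11(17303/3) = 3 − 0 = 3.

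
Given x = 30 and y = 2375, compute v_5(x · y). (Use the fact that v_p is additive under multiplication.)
v_5(71250) = 4

v_p(x) = 1 (factor: 30 = 5^1 · 6); v_p(y) = 3 (factor: 2375 = 5^3 · 19). Additivity: v_p(xy) = v_p(x) + v_p(y) = 1 + 3 = 4. (Direct check: xy = 71250 = 5^4 · (114).)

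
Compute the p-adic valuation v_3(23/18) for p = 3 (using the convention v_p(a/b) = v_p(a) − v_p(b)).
v_3(23/18) = -2

Factor powers of 3 from the numerator and denominator of the reduced fraction: 23 = 3^0 · 23 and 18 = 3^2 · 2. Apply v_p(a/b) = v_p(a) − v_p(b): v_3(23/18) = 0 − 2 = -2.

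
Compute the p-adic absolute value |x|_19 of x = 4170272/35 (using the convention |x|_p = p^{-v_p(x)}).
|4170272/35|_19 = 1/130321

Step 1 — compute v_19(x) by factoring powers of 19 out of the numerator and denominator: v_19(4170272/35) = 4. Step 2 — apply |x|_p = p^{-v_p(x)} = 19^{-4} = 1/130321.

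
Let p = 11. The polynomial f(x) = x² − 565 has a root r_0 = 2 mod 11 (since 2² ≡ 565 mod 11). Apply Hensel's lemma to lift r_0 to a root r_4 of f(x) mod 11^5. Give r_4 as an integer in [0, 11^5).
r_4 = 81303 (mod 161051)

Hensel's recurrence: r_{i+1} = r_i − f(r_i)·(f′(r_i))^{-1} mod 11^{i+2}, with f′(x) = 2x. Iterate:
  r_0 = 2 (mod 11)
  r_1 = 112 (mod 121)
  r_2 = 112 (mod 1331)
  r_3 = 8098 (mod 14641)
  r_4 = 81303 (mod 161051)
Final: r_4 = 81303, and one checks f(r_4) ≡ 0 mod 11^5.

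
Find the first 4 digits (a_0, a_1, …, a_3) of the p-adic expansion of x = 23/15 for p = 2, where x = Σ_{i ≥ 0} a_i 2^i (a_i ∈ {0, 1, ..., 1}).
(a_0, …, a_3) = (1, 0, 0, 1)

v_2(23/15) = 0 (numerator and denominator both coprime to 2), so x ∈ ℤ_2^×. Compute digits iteratively via a_i = x_i mod 2, x_{i+1} = (x_i − a_i)/2, with x_0 = x:
  x_0 = 23/15;  a_0 = 1;  x_1 = (x_0 − 1)/2 = 4/15
  x_1 = 4/15;  a_1 = 0;  x_2 = (x_1 − 0)/2 = 2/15
  x_2 = 2/15;  a_2 = 0;  x_3 = (x_2 − 0)/2 = 1/15
  x_3 = 1/15;  a_3 = 1;  x_4 = (x_3 − 1)/2 = -7/15
Digits: (1, 0, 0, 1).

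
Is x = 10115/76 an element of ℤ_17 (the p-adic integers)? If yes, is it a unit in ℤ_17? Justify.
x ∈ ℤ_17 but not a unit; v_17(x) = 2 > 0

ℤ_17 = {x ∈ ℚ_17 : v_17(x) ≥ 0} and ℤ_17^× = {x ∈ ℤ_17 : v_17(x) = 0}. Here v_17(10115/76) = v_17(num) − v_17(den) = 2; compare against these criteria.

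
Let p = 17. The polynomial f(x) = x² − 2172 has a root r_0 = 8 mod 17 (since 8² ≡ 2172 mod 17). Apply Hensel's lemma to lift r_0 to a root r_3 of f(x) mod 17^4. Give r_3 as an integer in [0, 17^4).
r_3 = 13506 (mod 83521)

Hensel's recurrence: r_{i+1} = r_i − f(r_i)·(f′(r_i))^{-1} mod 17^{i+2}, with f′(x) = 2x. Iterate:
  r_0 = 8 (mod 17)
  r_1 = 212 (mod 289)
  r_2 = 3680 (mod 4913)
  r_3 = 13506 (mod 83521)
Final: r_3 = 13506, and one checks f(r_3) ≡ 0 mod 17^4.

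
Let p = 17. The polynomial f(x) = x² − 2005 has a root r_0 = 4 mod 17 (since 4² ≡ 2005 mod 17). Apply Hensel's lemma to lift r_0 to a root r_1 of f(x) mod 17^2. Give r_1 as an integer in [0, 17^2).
r_1 = 72 (mod 289)

Hensel's recurrence: r_{i+1} = r_i − f(r_i)·(f′(r_i))^{-1} mod 17^{i+2}, with f′(x) = 2x. Iterate:
  r_0 = 4 (mod 17)
  r_1 = 72 (mod 289)
Final: r_1 = 72, and one checks f(r_1) ≡ 0 mod 17^2.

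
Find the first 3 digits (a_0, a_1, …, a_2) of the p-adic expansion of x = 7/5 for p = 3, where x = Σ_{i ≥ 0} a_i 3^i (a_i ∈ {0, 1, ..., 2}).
(a_0, …, a_2) = (2, 1, 2)

v_3(7/5) = 0 (numerator and denominator both coprime to 3), so x ∈ ℤ_3^×. Compute digits iteratively via a_i = x_i mod 3, x_{i+1} = (x_i − a_i)/3, with x_0 = x:
  x_0 = 7/5;  a_0 = 2;  x_1 = (x_0 − 2)/3 = -1/5
  x_1 = -1/5;  a_1 = 1;  x_2 = (x_1 − 1)/3 = -2/5
  x_2 = -2/5;  a_2 = 2;  x_3 = (x_2 − 2)/3 = -4/5
Digits: (2, 1, 2).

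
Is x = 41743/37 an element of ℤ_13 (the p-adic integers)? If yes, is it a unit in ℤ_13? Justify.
x ∈ ℤ_13 but not a unit; v_13(x) = 3 > 0

ℤ_13 = {x ∈ ℚ_13 : v_13(x) ≥ 0} and ℤ_13^× = {x ∈ ℤ_13 : v_13(x) = 0}. Here v_13(41743/37) = v_13(num) − v_13(den) = 3; compare against these criteria.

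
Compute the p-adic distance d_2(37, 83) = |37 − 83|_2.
d_2(37, 83) = 1/2

Step 1 — x − y = 37 − 83 = -46. Step 2 — v_2(-46) = 1 (factor: -46 = −(2^1 · 23); the sign does not affect v_p). Step 3 — |x − y|_2 = 2^{-1} = 1/2.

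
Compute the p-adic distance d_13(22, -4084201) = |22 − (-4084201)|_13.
d_13(22, -4084201) = 1/371293

Step 1 — x − y = 22 − (-4084201) = 4084223. Step 2 — v_13(4084223) = 5 (factor: 4084223 = (13^5 · 11); the sign does not affect v_p). Step 3 — |x − y|_13 = 13^{-5} = 1/371293.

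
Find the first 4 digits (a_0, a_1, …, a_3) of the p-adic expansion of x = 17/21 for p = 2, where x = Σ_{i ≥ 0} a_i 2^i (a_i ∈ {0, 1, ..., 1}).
(a_0, …, a_3) = (1, 0, 1, 1)

v_2(17/21) = 0 (numerator and denominator both coprime to 2), so x ∈ ℤ_2^×. Compute digits iteratively via a_i = x_i mod 2, x_{i+1} = (x_i − a_i)/2, with x_0 = x:
  x_0 = 17/21;  a_0 = 1;  x_1 = (x_0 − 1)/2 = -2/21
  x_1 = -2/21;  a_1 = 0;  x_2 = (x_1 − 0)/2 = -1/21
  x_2 = -1/21;  a_2 = 1;  x_3 = (x_2 − 1)/2 = -11/21
  x_3 = -11/21;  a_3 = 1;  x_4 = (x_3 − 1)/2 = -16/21
Digits: (1, 0, 1, 1).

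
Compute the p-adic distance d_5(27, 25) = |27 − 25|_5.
d_5(27, 25) = 1

Step 1 — x − y = 27 − 25 = 2. Step 2 — v_5(2) = 0 (factor: 2 = (5^0 · 2); the sign does not affect v_p). Step 3 — |x − y|_5 = 5^{0} = 1.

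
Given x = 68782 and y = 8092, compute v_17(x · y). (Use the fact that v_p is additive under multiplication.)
v_17(556583944) = 5

v_p(x) = 3 (factor: 68782 = 17^3 · 14); v_p(y) = 2 (factor: 8092 = 17^2 · 28). Additivity: v_p(xy) = v_p(x) + v_p(y) = 3 + 2 = 5. (Direct check: xy = 556583944 = 17^5 · (392).)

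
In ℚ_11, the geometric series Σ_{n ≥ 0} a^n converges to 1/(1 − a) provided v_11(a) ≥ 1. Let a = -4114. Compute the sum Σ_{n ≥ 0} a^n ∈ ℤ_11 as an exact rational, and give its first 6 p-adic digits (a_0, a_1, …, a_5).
Σ a^n = 1/(1 − a) = 1/4115;  first 6 digits = (1, 0, 10, 7, 0, 6)

v_11(a) = 2 ≥ 1, so the series converges in ℤ_11 to 1/(1 − a) = 1/(1 − (-4114)) = 1/4115. Expand this rational in ℤ_11: compute digits iteratively via d_i = x_i mod 11, x_{i+1} = (x_i − d_i)/11. The first 6 digits are (1, 0, 10, 7, 0, 6).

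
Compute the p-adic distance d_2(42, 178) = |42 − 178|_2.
d_2(42, 178) = 1/8

Step 1 — x − y = 42 − 178 = -136. Step 2 — v_2(-136) = 3 (factor: -136 = −(2^3 · 17); the sign does not affect v_p). Step 3 — |x − y|_2 = 2^{-3} = 1/8.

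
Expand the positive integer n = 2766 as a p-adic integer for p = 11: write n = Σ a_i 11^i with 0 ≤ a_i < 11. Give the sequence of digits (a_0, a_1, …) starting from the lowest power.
(a_0, a_1, …) = (5, 9, 0, 2)

Repeated division by 11 gives the digits low-to-high: 2766 = 5 + 9·11^1 + 2·11^3. Digit sequence: (5, 9, 0, 2).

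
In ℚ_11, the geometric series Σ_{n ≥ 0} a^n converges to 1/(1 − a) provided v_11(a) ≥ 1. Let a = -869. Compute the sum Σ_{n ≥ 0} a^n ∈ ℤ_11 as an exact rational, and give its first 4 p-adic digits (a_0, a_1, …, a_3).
Σ a^n = 1/(1 − a) = 1/870;  first 4 digits = (1, 9, 7, 8)

v_11(a) = 1 ≥ 1, so the series converges in ℤ_11 to 1/(1 − a) = 1/(1 − (-869)) = 1/870. Expand this rational in ℤ_11: compute digits iteratively via d_i = x_i mod 11, x_{i+1} = (x_i − d_i)/11. The first 4 digits are (1, 9, 7, 8).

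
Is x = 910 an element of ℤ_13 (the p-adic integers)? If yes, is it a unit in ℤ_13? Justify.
x ∈ ℤ_13 but not a unit; v_13(x) = 1 > 0

ℤ_13 = {x ∈ ℚ_13 : v_13(x) ≥ 0} and ℤ_13^× = {x ∈ ℤ_13 : v_13(x) = 0}. Here v_13(910) = v_13(num) − v_13(den) = 1; compare against these criteria.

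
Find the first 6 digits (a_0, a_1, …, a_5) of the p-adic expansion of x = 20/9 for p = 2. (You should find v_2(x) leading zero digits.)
(a_0, …, a_5) = (0, 0, 1, 0, 1, 1)

v_2(20/9) = 2, so a_0 = ... = a_1 = 0. Factor out: x = 2^2 · u with u = 5/9 a unit in ℤ_2. Expand u iteratively via a_{v+i} = u_i mod 2, u_{i+1} = (u_i − a_{v+i})/2:
  u_0 = 5/9;  a_2 = 1;  u_1 = (u_0 − 1)/2 = -2/9
  u_1 = -2/9;  a_3 = 0;  u_2 = (u_1 − 0)/2 = -1/9
  u_2 = -1/9;  a_4 = 1;  u_3 = (u_2 − 1)/2 = -5/9
  u_3 = -5/9;  a_5 = 1;  u_4 = (u_3 − 1)/2 = -7/9
Digits: (0, 0, 1, 0, 1, 1).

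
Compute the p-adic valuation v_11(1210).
v_11(1210) = 2

v_11(n) is the largest exponent k such that 11^k divides n. Factor out: 1210 = 11^2 · 10. (Sign doesn't affect v_p.) So v_11(1210) = 2.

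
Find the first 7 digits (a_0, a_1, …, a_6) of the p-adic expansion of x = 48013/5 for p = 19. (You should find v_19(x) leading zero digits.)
(a_0, …, a_6) = (0, 0, 0, 9, 11, 7, 11)

v_19(48013/5) = 3, so a_0 = ... = a_2 = 0. Factor out: x = 19^3 · u with u = 7/5 a unit in ℤ_19. Expand u iteratively via a_{v+i} = u_i mod 19, u_{i+1} = (u_i − a_{v+i})/19:
  u_0 = 7/5;  a_3 = 9;  u_1 = (u_0 − 9)/19 = -2/5
  u_1 = -2/5;  a_4 = 11;  u_2 = (u_1 − 11)/19 = -3/5
  u_2 = -3/5;  a_5 = 7;  u_3 = (u_2 − 7)/19 = -2/5
  u_3 = -2/5;  a_6 = 11;  u_4 = (u_3 − 11)/19 = -3/5
Digits: (0, 0, 0, 9, 11, 7, 11).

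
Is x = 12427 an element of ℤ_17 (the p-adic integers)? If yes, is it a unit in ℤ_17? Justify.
x ∈ ℤ_17 but not a unit; v_17(x) = 2 > 0

ℤ_17 = {x ∈ ℚ_17 : v_17(x) ≥ 0} and ℤ_17^× = {x ∈ ℤ_17 : v_17(x) = 0}. Here v_17(12427) = v_17(num) − v_17(den) = 2; compare against these criteria.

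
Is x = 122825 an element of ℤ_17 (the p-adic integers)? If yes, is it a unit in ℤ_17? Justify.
x ∈ ℤ_17 but not a unit; v_17(x) = 3 > 0

ℤ_17 = {x ∈ ℚ_17 : v_17(x) ≥ 0} and ℤ_17^× = {x ∈ ℤ_17 : v_17(x) = 0}. Here v_17(122825) = v_17(num) − v_17(den) = 3; compare against these criteria.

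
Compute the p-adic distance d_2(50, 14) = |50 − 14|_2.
d_2(50, 14) = 1/4

Step 1 — x − y = 50 − 14 = 36. Step 2 — v_2(36) = 2 (factor: 36 = (2^2 · 9); the sign does not affect v_p). Step 3 — |x − y|_2 = 2^{-2} = 1/4.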